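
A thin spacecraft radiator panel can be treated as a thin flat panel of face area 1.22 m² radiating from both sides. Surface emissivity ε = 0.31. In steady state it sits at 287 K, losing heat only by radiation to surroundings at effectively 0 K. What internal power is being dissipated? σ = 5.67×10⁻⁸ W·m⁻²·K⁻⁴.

Steady state: P = εσA T⁴.
A = 2·1.22 = 2.440 m²; T⁴ = (287)⁴ = 6.785×10⁹ K⁴.
P = 0.31 × 5.67×10⁻⁸ × 2.440 × 6.785×10⁹.

P ≈ 291 W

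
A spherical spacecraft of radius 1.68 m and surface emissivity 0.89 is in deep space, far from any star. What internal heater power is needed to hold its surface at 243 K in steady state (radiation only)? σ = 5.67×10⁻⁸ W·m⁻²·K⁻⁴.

P ≈ 6240 W

P = εσ·4πr²·T⁴.
4πr² = 35.47 m²; T⁴ = 3.487×10⁹ K⁴.
P = 0.89·5.67×10⁻⁸·35.47·3.487×10⁹.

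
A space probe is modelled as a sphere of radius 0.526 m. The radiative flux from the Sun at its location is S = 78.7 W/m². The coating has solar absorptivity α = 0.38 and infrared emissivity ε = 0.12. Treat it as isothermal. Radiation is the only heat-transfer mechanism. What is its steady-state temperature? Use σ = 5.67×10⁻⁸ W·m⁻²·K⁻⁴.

T ≈ 182 K

At equilibrium, absorbed power = emitted power.
Absorbing cross-section = πr² = 0.8692 m²; emitting surface = 4πr² = 3.477 m² (ratio 4).
αS·A_cross = εσ·A_surf·T⁴  ⇒  T⁴ = αS/(ε·4σ).
T⁴ = 0.380·78.7/(0.12·4·5.67×10⁻⁸) = 1.099×10⁹ K⁴.
T = (1.099×10⁹)^(1/4).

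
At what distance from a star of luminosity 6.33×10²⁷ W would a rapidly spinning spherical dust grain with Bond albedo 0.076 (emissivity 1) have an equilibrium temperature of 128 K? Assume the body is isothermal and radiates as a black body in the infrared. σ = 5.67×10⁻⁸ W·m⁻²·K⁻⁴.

d ≈ 2.76×10¹² m

For an isothermal black-emitting sphere, (1−a)S·πr² = σ·4πr²·T⁴ ⇒ S = 4σT⁴/(1−a).
S = 4·5.67×10⁻⁸·(128)⁴/0.924 = 65.89 W/m².
Flux falls as S = L/(4πd²), so d = √(L/(4πS)) = √(6.33×10²⁷/(4π·65.89)).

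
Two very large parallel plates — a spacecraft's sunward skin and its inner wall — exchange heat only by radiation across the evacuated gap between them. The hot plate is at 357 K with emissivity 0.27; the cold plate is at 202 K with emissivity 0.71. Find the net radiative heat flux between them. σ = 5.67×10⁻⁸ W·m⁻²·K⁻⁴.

q ≈ 201 W/m²

For two infinite grey parallel plates, q = σ(T₁⁴ − T₂⁴)/(1/ε₁ + 1/ε₂ − 1).
T₁⁴ − T₂⁴ = 1.624×10¹⁰ − 1.665×10⁹ = 1.458×10¹⁰ K⁴.
1/ε₁ + 1/ε₂ − 1 = 3.704 + 1.408 − 1 = 4.112.
q = 5.67×10⁻⁸ × 1.458×10¹⁰ / 4.112.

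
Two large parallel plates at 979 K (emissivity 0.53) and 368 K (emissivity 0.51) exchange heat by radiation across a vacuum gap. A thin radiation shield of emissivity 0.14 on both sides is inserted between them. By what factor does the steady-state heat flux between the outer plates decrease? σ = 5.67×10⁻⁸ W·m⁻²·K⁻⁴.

factor ≈ 5.67

Without shield: q₀ = σΔ(T⁴)/(1/ε₁+1/ε₂−1) with denominator 2.848.
With shield the two gaps are in series; the resistances add: (1/ε₁+1/ε_s−1)+(1/ε_s+1/ε₂−1) = 8.030+8.104 = 16.13.
Heat-flux ratio q₀/q = 16.13/2.848.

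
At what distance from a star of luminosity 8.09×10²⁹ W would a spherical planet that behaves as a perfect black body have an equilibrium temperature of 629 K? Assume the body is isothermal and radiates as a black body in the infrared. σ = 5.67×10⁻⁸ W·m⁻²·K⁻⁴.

d ≈ 1.35×10¹² m

For an isothermal black-emitting sphere, (1−a)S·πr² = σ·4πr²·T⁴ ⇒ S = 4σT⁴/(1−a).
S = 4·5.67×10⁻⁸·(629)⁴/1.00 = 35500 W/m².
Flux falls as S = L/(4πd²), so d = √(L/(4πS)) = √(8.09×10²⁹/(4π·35500)).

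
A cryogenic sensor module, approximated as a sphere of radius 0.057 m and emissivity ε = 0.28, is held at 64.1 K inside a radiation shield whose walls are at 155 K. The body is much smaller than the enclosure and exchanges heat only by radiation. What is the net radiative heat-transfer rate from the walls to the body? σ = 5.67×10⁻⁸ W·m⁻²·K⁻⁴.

For a small grey body in a large enclosure: P_net = εσA(T_body⁴ − T_wall⁴).
A = 4πr² = 0.04083 m²; T_body⁴ − T_wall⁴ = 1.688×10⁷ − 5.772×10⁸ = -5.603×10⁸ K⁴.
|P_net| = 0.28·5.67×10⁻⁸·0.04083·5.603×10⁸.

P_net ≈ 0.363 W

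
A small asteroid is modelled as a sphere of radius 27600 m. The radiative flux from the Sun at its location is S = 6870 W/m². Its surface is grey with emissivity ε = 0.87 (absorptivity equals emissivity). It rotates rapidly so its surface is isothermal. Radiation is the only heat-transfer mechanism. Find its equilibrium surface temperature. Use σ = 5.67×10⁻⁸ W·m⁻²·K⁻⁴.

T ≈ 417 K

At equilibrium, absorbed power = emitted power.
Absorbing cross-section = πr² = 2.393×10⁹ m²; emitting surface = 4πr² = 9.573×10⁹ m² (ratio 4).
εS·A_cross = εσ·A_surf·T⁴  ⇒  T⁴ = S/(4σ)   (ε cancels).
T⁴ = 6870/(4·5.67×10⁻⁸) = 3.029×10¹⁰ K⁴.
T = (3.029×10¹⁰)^(1/4).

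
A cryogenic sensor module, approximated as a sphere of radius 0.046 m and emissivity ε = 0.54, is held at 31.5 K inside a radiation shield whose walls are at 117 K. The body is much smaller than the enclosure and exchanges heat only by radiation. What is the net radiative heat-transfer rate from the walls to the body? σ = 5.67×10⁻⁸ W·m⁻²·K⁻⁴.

For a small grey body in a large enclosure: P_net = εσA(T_body⁴ − T_wall⁴).
A = 4πr² = 0.02659 m²; T_body⁴ − T_wall⁴ = 9.846×10⁵ − 1.874×10⁸ = -1.864×10⁸ K⁴.
|P_net| = 0.54·5.67×10⁻⁸·0.02659·1.864×10⁸.

P_net ≈ 0.152 W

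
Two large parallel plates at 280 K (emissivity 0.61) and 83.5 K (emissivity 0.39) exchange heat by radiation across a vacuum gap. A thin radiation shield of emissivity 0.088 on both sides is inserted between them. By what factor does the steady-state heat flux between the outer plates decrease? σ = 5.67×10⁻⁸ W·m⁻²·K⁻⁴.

factor ≈ 7.78

Without shield: q₀ = σΔ(T⁴)/(1/ε₁+1/ε₂−1) with denominator 3.203.
With shield the two gaps are in series; the resistances add: (1/ε₁+1/ε_s−1)+(1/ε_s+1/ε₂−1) = 12.00+12.93 = 24.93.
Heat-flux ratio q₀/q = 24.93/3.203.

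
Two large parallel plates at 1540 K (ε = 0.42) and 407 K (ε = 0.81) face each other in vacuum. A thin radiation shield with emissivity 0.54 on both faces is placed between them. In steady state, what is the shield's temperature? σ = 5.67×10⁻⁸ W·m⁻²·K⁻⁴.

T_s ≈ 1220 K

In steady state the net flux on the hot side equals that on the cold side.
σ(T₁⁴−T_s⁴)/D₁ = σ(T_s⁴−T₂⁴)/D₂, with D₁ = 1/ε₁+1/ε_s−1 = 3.233, D₂ = 1/ε_s+1/ε₂−1 = 2.086.
Solve for T_s⁴: T_s⁴ = (D₂·T₁⁴ + D₁·T₂⁴)/(D₁+D₂) = 2.223×10¹² K⁴.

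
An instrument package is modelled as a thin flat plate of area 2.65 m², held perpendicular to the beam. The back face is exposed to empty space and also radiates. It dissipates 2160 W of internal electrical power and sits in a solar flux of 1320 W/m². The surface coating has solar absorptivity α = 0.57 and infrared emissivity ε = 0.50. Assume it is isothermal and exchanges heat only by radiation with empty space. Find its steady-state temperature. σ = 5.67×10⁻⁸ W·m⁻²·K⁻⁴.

At steady state, absorbed solar power + internal power = radiated power.
Absorbed: α·S·A_cross = 0.57·1320·2.650 = 1994 W (cross-section A).
Total input = 1994 + 2160 = 4154 W.
Radiated: εσ·A_surf·T⁴ with A_surf = 2A = 5.300 m².
T⁴ = 4154/(0.50·5.67×10⁻⁸·5.300) = 2.765×10¹⁰ K⁴.

T ≈ 408 K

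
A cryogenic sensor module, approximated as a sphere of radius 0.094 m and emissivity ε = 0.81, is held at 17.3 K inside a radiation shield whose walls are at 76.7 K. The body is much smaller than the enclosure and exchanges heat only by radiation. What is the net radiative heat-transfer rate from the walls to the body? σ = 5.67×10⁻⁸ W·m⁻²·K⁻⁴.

P_net ≈ 0.176 W

For a small grey body in a large enclosure: P_net = εσA(T_body⁴ − T_wall⁴).
A = 4πr² = 0.1110 m²; T_body⁴ − T_wall⁴ = 89570 − 3.461×10⁷ = -3.452×10⁷ K⁴.
|P_net| = 0.81·5.67×10⁻⁸·0.1110·3.452×10⁷.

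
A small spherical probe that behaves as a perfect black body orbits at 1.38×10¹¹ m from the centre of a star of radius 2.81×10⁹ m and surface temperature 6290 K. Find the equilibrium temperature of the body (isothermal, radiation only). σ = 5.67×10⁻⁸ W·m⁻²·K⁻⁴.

The star's surface emits σT_*⁴; at distance d the flux is S = σT_*⁴(R_*/d)².
S = 5.67×10⁻⁸·(6290)⁴·(2.81×10⁹/1.38×10¹¹)² = 36800 W/m².
For an isothermal sphere T⁴ = (1−a)S/(4σ) = 1.623×10¹¹ K⁴.

T ≈ 635 K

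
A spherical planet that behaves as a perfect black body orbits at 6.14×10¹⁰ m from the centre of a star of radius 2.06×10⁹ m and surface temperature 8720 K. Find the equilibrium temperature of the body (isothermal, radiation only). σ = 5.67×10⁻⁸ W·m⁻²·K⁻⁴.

T ≈ 1130 K

The star's surface emits σT_*⁴; at distance d the flux is S = σT_*⁴(R_*/d)².
S = 5.67×10⁻⁸·(8720)⁴·(2.06×10⁹/6.14×10¹⁰)² = 3.690×10⁵ W/m².
For an isothermal sphere T⁴ = (1−a)S/(4σ) = 1.627×10¹² K⁴.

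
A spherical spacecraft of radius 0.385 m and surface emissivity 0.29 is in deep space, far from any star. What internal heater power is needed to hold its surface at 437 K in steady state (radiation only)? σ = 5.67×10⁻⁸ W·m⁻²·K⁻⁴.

P = εσ·4πr²·T⁴.
4πr² = 1.863 m²; T⁴ = 3.647×10¹⁰ K⁴.
P = 0.29·5.67×10⁻⁸·1.863·3.647×10¹⁰.

P ≈ 1120 W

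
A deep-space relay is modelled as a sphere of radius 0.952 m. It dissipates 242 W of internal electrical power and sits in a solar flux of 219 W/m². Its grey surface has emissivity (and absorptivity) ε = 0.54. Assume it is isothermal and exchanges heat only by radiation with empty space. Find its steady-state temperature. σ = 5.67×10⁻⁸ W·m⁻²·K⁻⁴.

T ≈ 202 K

At steady state, absorbed solar power + internal power = radiated power.
Absorbed: α·S·A_cross = 0.54·219·2.847 = 336.7 W (cross-section πr²).
Total input = 336.7 + 242 = 578.7 W.
Radiated: εσ·A_surf·T⁴ with A_surf = 4πr² = 11.39 m².
T⁴ = 578.7/(0.54·5.67×10⁻⁸·11.39) = 1.660×10⁹ K⁴.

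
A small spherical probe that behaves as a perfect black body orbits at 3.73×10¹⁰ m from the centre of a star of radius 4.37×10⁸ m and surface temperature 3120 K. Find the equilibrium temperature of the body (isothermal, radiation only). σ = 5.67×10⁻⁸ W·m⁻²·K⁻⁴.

T ≈ 239 K

The star's surface emits σT_*⁴; at distance d the flux is S = σT_*⁴(R_*/d)².
S = 5.67×10⁻⁸·(3120)⁴·(4.37×10⁸/3.73×10¹⁰)² = 737.5 W/m².
For an isothermal sphere T⁴ = (1−a)S/(4σ) = 3.252×10⁹ K⁴.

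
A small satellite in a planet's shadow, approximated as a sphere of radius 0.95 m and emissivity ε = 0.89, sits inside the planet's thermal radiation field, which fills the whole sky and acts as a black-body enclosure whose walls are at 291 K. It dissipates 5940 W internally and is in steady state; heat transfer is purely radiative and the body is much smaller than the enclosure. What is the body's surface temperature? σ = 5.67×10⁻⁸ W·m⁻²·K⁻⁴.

For a small grey body in a large enclosure, net radiated power = εσA(T⁴ − T_w⁴).
Steady state: P = εσA(T⁴ − T_w⁴) with A = 4πr² = 11.34 m².
T⁴ = P/(εσA) + T_w⁴ = 5940/(0.89·5.67×10⁻⁸·11.34) + (291)⁴
    = 1.038×10¹⁰ + 7.171×10⁹ = 1.755×10¹⁰ K⁴.

T ≈ 364 K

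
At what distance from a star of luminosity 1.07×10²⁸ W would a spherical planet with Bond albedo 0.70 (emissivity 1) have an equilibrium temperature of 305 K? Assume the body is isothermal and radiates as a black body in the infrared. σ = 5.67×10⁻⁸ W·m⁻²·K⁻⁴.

For an isothermal black-emitting sphere, (1−a)S·πr² = σ·4πr²·T⁴ ⇒ S = 4σT⁴/(1−a).
S = 4·5.67×10⁻⁸·(305)⁴/0.300 = 6542 W/m².
Flux falls as S = L/(4πd²), so d = √(L/(4πS)) = √(1.07×10²⁸/(4π·6542)).

d ≈ 3.61×10¹¹ m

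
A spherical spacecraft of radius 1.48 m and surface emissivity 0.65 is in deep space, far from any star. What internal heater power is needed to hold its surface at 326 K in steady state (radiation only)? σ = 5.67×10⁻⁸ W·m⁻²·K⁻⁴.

P = εσ·4πr²·T⁴.
4πr² = 27.53 m²; T⁴ = 1.129×10¹⁰ K⁴.
P = 0.65·5.67×10⁻⁸·27.53·1.129×10¹⁰.

P ≈ 11500 W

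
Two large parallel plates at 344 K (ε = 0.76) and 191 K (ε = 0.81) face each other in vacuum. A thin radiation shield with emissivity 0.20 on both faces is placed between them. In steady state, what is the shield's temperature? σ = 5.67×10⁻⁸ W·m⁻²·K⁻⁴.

T_s ≈ 295 K

In steady state the net flux on the hot side equals that on the cold side.
σ(T₁⁴−T_s⁴)/D₁ = σ(T_s⁴−T₂⁴)/D₂, with D₁ = 1/ε₁+1/ε_s−1 = 5.316, D₂ = 1/ε_s+1/ε₂−1 = 5.235.
Solve for T_s⁴: T_s⁴ = (D₂·T₁⁴ + D₁·T₂⁴)/(D₁+D₂) = 7.618×10⁹ K⁴.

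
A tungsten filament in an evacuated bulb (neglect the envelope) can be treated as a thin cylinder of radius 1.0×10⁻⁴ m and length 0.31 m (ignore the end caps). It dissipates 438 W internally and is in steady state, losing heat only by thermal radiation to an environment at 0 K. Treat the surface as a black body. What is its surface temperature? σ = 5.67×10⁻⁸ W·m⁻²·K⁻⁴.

Steady state: internal power = radiated power, P = εσA T⁴.
Radiating area A = 2πrL = 1.948×10⁻⁴ m².
T⁴ = P/(εσA) = 438/(1.0·5.67×10⁻⁸·1.948×10⁻⁴) = 3.966×10¹³ K⁴.
T = (3.966×10¹³)^(1/4).

T ≈ 2510 K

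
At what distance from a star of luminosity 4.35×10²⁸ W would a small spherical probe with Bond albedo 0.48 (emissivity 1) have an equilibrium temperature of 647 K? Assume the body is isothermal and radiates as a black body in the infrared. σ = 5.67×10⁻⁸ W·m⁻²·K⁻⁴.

For an isothermal black-emitting sphere, (1−a)S·πr² = σ·4πr²·T⁴ ⇒ S = 4σT⁴/(1−a).
S = 4·5.67×10⁻⁸·(647)⁴/0.520 = 76430 W/m².
Flux falls as S = L/(4πd²), so d = √(L/(4πS)) = √(4.35×10²⁸/(4π·76430)).

d ≈ 2.13×10¹¹ m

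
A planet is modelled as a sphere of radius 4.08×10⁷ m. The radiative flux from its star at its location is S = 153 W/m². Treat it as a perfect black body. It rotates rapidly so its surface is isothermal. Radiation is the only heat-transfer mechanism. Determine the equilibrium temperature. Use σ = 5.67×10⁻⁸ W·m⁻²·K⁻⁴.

T ≈ 161 K

At equilibrium, absorbed power = emitted power.
Absorbing cross-section = πr² = 5.230×10¹⁵ m²; emitting surface = 4πr² = 2.092×10¹⁶ m² (ratio 4).
S·A_cross = εσ·A_surf·T⁴  ⇒  T⁴ = S/(4σ).
T⁴ = 1.00·153/(4·5.67×10⁻⁸) = 6.746×10⁸ K⁴.
T = (6.746×10⁸)^(1/4).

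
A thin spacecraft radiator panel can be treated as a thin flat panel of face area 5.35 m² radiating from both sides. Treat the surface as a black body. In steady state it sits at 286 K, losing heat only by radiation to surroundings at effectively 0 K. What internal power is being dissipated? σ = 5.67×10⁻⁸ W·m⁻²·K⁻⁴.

Steady state: P = εσA T⁴.
A = 2·5.35 = 10.70 m²; T⁴ = (286)⁴ = 6.691×10⁹ K⁴.
P = 1.0 × 5.67×10⁻⁸ × 10.70 × 6.691×10⁹.

P ≈ 4060 W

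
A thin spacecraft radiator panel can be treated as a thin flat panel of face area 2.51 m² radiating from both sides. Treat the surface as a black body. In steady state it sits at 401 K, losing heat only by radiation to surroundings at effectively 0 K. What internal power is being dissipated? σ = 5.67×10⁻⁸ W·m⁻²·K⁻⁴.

P ≈ 7360 W

Steady state: P = εσA T⁴.
A = 2·2.51 = 5.020 m²; T⁴ = (401)⁴ = 2.586×10¹⁰ K⁴.
P = 1.0 × 5.67×10⁻⁸ × 5.020 × 2.586×10¹⁰.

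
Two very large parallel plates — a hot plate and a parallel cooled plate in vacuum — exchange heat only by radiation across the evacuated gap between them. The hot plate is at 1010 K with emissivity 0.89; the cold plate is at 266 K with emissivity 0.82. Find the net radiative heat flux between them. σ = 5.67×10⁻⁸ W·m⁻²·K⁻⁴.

For two infinite grey parallel plates, q = σ(T₁⁴ − T₂⁴)/(1/ε₁ + 1/ε₂ − 1).
T₁⁴ − T₂⁴ = 1.041×10¹² − 5.006×10⁹ = 1.036×10¹² K⁴.
1/ε₁ + 1/ε₂ − 1 = 1.124 + 1.220 − 1 = 1.343.
q = 5.67×10⁻⁸ × 1.036×10¹² / 1.343.

q ≈ 43700 W/m²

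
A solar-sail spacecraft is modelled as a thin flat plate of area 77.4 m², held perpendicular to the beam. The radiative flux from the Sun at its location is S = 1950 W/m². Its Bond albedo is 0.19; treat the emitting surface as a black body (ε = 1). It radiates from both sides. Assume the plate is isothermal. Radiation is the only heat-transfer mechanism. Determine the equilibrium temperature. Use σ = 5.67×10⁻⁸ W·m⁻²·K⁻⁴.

At equilibrium, absorbed power = emitted power.
Absorbing cross-section = A = 77.40 m²; emitting surface = 2A = 154.8 m² (ratio 2).
(1−a)S·A_cross = εσ·A_surf·T⁴  ⇒  T⁴ = (1−a)S/(2σ).
T⁴ = 0.810·1950/(2·5.67×10⁻⁸) = 1.393×10¹⁰ K⁴.
T = (1.393×10¹⁰)^(1/4).

T ≈ 344 K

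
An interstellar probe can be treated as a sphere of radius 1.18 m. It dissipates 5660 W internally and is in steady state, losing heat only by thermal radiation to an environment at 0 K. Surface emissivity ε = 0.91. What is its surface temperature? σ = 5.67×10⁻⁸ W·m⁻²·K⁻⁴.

Steady state: internal power = radiated power, P = εσA T⁴.
Radiating area A = 4πr² = 17.50 m².
T⁴ = P/(εσA) = 5660/(0.91·5.67×10⁻⁸·17.50) = 6.269×10⁹ K⁴.
T = (6.269×10⁹)^(1/4).

T ≈ 281 K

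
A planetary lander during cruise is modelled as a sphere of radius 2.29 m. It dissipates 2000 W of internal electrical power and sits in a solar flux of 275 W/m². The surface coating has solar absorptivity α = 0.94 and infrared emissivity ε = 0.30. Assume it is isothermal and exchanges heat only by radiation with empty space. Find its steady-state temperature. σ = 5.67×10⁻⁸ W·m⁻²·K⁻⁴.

T ≈ 273 K

At steady state, absorbed solar power + internal power = radiated power.
Absorbed: α·S·A_cross = 0.94·275·16.47 = 4259 W (cross-section πr²).
Total input = 4259 + 2000 = 6259 W.
Radiated: εσ·A_surf·T⁴ with A_surf = 4πr² = 65.90 m².
T⁴ = 6259/(0.30·5.67×10⁻⁸·65.90) = 5.583×10⁹ K⁴.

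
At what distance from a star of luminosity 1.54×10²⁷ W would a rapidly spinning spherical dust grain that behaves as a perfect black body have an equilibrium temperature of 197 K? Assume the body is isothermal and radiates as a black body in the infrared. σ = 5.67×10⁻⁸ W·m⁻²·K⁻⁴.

d ≈ 5.99×10¹¹ m

For an isothermal black-emitting sphere, (1−a)S·πr² = σ·4πr²·T⁴ ⇒ S = 4σT⁴/(1−a).
S = 4·5.67×10⁻⁸·(197)⁴/1.00 = 341.6 W/m².
Flux falls as S = L/(4πd²), so d = √(L/(4πS)) = √(1.54×10²⁷/(4π·341.6)).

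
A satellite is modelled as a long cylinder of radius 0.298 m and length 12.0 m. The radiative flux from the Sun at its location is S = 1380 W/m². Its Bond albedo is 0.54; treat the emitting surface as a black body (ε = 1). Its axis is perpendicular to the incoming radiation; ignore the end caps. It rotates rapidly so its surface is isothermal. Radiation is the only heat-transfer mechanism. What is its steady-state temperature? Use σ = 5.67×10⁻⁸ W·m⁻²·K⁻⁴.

T ≈ 244 K

At equilibrium, absorbed power = emitted power.
Absorbing cross-section = 2rL = 7.152 m²; emitting surface = 2πrL = 22.47 m² (ratio π).
(1−a)S·A_cross = εσ·A_surf·T⁴  ⇒  T⁴ = (1−a)S/(πσ).
T⁴ = 0.460·1380/(π·5.67×10⁻⁸) = 3.564×10⁹ K⁴.
T = (3.564×10⁹)^(1/4).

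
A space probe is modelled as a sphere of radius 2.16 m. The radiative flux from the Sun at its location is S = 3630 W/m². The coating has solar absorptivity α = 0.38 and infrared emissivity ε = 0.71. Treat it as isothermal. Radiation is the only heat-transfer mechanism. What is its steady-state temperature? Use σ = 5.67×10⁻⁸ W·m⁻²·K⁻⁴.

T ≈ 304 K

At equilibrium, absorbed power = emitted power.
Absorbing cross-section = πr² = 14.66 m²; emitting surface = 4πr² = 58.63 m² (ratio 4).
αS·A_cross = εσ·A_surf·T⁴  ⇒  T⁴ = αS/(ε·4σ).
T⁴ = 0.380·3630/(0.71·4·5.67×10⁻⁸) = 8.566×10⁹ K⁴.
T = (8.566×10⁹)^(1/4).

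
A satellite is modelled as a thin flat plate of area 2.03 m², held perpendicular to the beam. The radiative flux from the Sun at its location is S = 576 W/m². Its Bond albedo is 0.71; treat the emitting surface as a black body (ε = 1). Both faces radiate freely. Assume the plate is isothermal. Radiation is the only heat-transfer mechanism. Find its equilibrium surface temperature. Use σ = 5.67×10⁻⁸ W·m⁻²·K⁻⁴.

At equilibrium, absorbed power = emitted power.
Absorbing cross-section = A = 2.030 m²; emitting surface = 2A = 4.060 m² (ratio 2).
(1−a)S·A_cross = εσ·A_surf·T⁴  ⇒  T⁴ = (1−a)S/(2σ).
T⁴ = 0.290·576/(2·5.67×10⁻⁸) = 1.473×10⁹ K⁴.
T = (1.473×10⁹)^(1/4).

T ≈ 196 K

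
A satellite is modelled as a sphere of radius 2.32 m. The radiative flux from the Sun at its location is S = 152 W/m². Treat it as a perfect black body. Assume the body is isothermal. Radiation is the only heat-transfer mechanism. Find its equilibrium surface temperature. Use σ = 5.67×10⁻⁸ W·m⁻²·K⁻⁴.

At equilibrium, absorbed power = emitted power.
Absorbing cross-section = πr² = 16.91 m²; emitting surface = 4πr² = 67.64 m² (ratio 4).
S·A_cross = εσ·A_surf·T⁴  ⇒  T⁴ = S/(4σ).
T⁴ = 1.00·152/(4·5.67×10⁻⁸) = 6.702×10⁸ K⁴.
T = (6.702×10⁸)^(1/4).

T ≈ 161 K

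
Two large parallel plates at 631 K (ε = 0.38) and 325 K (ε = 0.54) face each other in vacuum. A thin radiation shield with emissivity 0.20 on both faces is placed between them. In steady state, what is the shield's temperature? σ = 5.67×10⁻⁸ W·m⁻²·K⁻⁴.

In steady state the net flux on the hot side equals that on the cold side.
σ(T₁⁴−T_s⁴)/D₁ = σ(T_s⁴−T₂⁴)/D₂, with D₁ = 1/ε₁+1/ε_s−1 = 6.632, D₂ = 1/ε_s+1/ε₂−1 = 5.852.
Solve for T_s⁴: T_s⁴ = (D₂·T₁⁴ + D₁·T₂⁴)/(D₁+D₂) = 8.024×10¹⁰ K⁴.

T_s ≈ 532 K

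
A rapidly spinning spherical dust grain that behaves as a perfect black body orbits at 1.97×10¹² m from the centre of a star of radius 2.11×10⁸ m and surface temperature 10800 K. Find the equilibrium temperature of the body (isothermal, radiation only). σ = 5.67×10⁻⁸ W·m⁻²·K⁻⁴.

T ≈ 79.0 K

The star's surface emits σT_*⁴; at distance d the flux is S = σT_*⁴(R_*/d)².
S = 5.67×10⁻⁸·(10800)⁴·(2.11×10⁸/1.97×10¹²)² = 8.849 W/m².
For an isothermal sphere T⁴ = (1−a)S/(4σ) = 3.902×10⁷ K⁴.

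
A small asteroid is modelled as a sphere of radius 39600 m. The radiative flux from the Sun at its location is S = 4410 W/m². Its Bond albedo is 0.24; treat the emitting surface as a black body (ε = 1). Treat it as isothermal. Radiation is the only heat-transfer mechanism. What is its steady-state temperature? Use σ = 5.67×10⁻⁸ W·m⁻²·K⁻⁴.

At equilibrium, absorbed power = emitted power.
Absorbing cross-section = πr² = 4.927×10⁹ m²; emitting surface = 4πr² = 1.971×10¹⁰ m² (ratio 4).
(1−a)S·A_cross = εσ·A_surf·T⁴  ⇒  T⁴ = (1−a)S/(4σ).
T⁴ = 0.760·4410/(4·5.67×10⁻⁸) = 1.478×10¹⁰ K⁴.
T = (1.478×10¹⁰)^(1/4).

T ≈ 349 K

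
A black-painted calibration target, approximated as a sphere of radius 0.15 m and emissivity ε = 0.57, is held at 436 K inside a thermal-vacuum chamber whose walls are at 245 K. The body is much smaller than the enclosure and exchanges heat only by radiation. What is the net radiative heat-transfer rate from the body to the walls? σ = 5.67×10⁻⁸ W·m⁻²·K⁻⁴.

P_net ≈ 297 W

For a small grey body in a large enclosure: P_net = εσA(T_body⁴ − T_wall⁴).
A = 4πr² = 0.2827 m²; T_body⁴ − T_wall⁴ = 3.614×10¹⁰ − 3.603×10⁹ = 3.253×10¹⁰ K⁴.
|P_net| = 0.57·5.67×10⁻⁸·0.2827·3.253×10¹⁰.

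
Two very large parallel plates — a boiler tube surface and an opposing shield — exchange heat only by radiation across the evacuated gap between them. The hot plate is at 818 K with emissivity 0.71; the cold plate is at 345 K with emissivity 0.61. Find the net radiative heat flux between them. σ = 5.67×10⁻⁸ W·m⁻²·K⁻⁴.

For two infinite grey parallel plates, q = σ(T₁⁴ − T₂⁴)/(1/ε₁ + 1/ε₂ − 1).
T₁⁴ − T₂⁴ = 4.477×10¹¹ − 1.417×10¹⁰ = 4.336×10¹¹ K⁴.
1/ε₁ + 1/ε₂ − 1 = 1.408 + 1.639 − 1 = 2.048.
q = 5.67×10⁻⁸ × 4.336×10¹¹ / 2.048.

q ≈ 12000 W/m²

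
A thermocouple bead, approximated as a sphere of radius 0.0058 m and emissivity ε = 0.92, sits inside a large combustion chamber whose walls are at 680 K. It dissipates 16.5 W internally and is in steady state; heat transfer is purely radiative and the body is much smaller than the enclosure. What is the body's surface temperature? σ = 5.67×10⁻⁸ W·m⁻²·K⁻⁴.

For a small grey body in a large enclosure, net radiated power = εσA(T⁴ − T_w⁴).
Steady state: P = εσA(T⁴ − T_w⁴) with A = 4πr² = 4.227×10⁻⁴ m².
T⁴ = P/(εσA) + T_w⁴ = 16.5/(0.92·5.67×10⁻⁸·4.227×10⁻⁴) + (680)⁴
    = 7.483×10¹¹ + 2.138×10¹¹ = 9.621×10¹¹ K⁴.

T ≈ 990 K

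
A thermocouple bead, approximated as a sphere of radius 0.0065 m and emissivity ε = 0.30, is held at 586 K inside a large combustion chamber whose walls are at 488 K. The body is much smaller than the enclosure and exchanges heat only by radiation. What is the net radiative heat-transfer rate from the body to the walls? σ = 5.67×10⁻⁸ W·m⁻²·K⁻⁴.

For a small grey body in a large enclosure: P_net = εσA(T_body⁴ − T_wall⁴).
A = 4πr² = 5.309×10⁻⁴ m²; T_body⁴ − T_wall⁴ = 1.179×10¹¹ − 5.671×10¹⁰ = 6.121×10¹⁰ K⁴.
|P_net| = 0.30·5.67×10⁻⁸·5.309×10⁻⁴·6.121×10¹⁰.

P_net ≈ 0.553 W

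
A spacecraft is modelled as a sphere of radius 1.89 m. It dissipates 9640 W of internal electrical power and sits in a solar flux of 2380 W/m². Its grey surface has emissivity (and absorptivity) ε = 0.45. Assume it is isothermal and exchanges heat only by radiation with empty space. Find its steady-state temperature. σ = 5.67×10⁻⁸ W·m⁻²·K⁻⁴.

At steady state, absorbed solar power + internal power = radiated power.
Absorbed: α·S·A_cross = 0.45·2380·11.22 = 12020 W (cross-section πr²).
Total input = 12020 + 9640 = 21660 W.
Radiated: εσ·A_surf·T⁴ with A_surf = 4πr² = 44.89 m².
T⁴ = 21660/(0.45·5.67×10⁻⁸·44.89) = 1.891×10¹⁰ K⁴.

T ≈ 371 K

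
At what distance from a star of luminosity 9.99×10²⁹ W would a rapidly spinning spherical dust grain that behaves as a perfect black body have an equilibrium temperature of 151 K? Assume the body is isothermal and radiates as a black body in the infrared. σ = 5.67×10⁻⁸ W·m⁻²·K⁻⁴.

For an isothermal black-emitting sphere, (1−a)S·πr² = σ·4πr²·T⁴ ⇒ S = 4σT⁴/(1−a).
S = 4·5.67×10⁻⁸·(151)⁴/1.00 = 117.9 W/m².
Flux falls as S = L/(4πd²), so d = √(L/(4πS)) = √(9.99×10²⁹/(4π·117.9)).

d ≈ 2.60×10¹³ m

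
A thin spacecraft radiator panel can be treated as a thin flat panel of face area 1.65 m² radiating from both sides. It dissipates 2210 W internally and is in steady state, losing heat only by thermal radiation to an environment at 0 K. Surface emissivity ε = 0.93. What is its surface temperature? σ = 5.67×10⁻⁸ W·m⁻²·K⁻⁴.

T ≈ 336 K

Steady state: internal power = radiated power, P = εσA T⁴.
Radiating area A = 2·1.65 = 3.300 m².
T⁴ = P/(εσA) = 2210/(0.93·5.67×10⁻⁸·3.300) = 1.270×10¹⁰ K⁴.
T = (1.270×10¹⁰)^(1/4).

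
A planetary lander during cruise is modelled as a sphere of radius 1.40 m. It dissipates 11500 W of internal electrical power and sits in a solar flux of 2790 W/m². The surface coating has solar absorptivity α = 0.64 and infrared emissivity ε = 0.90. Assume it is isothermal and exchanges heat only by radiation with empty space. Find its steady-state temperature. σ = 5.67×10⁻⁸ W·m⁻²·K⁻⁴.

At steady state, absorbed solar power + internal power = radiated power.
Absorbed: α·S·A_cross = 0.64·2790·6.158 = 10990 W (cross-section πr²).
Total input = 10990 + 11500 = 22490 W.
Radiated: εσ·A_surf·T⁴ with A_surf = 4πr² = 24.63 m².
T⁴ = 22490/(0.90·5.67×10⁻⁸·24.63) = 1.790×10¹⁰ K⁴.

T ≈ 366 K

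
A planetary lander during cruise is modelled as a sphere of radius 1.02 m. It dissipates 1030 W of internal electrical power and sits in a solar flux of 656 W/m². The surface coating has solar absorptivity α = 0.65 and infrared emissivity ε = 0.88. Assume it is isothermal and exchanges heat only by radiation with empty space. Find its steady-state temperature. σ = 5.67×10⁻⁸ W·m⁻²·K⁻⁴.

At steady state, absorbed solar power + internal power = radiated power.
Absorbed: α·S·A_cross = 0.65·656·3.269 = 1394 W (cross-section πr²).
Total input = 1394 + 1030 = 2424 W.
Radiated: εσ·A_surf·T⁴ with A_surf = 4πr² = 13.07 m².
T⁴ = 2424/(0.88·5.67×10⁻⁸·13.07) = 3.715×10⁹ K⁴.

T ≈ 247 K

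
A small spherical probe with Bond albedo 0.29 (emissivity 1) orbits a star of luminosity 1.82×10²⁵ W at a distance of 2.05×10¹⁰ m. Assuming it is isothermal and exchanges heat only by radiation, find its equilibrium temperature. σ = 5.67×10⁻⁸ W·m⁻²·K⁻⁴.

First find the stellar flux at distance d: S = L/(4πd²) = 1.82×10²⁵/(4π·(2.05×10¹⁰)²) = 3446 W/m².
For an isothermal sphere, absorbed (1−a)S·πr² = emitted σ·4πr²·T⁴, so T⁴ = (1−a)S/(4σ).
T⁴ = 0.710·3446/(4·5.67×10⁻⁸) = 1.079×10¹⁰ K⁴.

T ≈ 322 K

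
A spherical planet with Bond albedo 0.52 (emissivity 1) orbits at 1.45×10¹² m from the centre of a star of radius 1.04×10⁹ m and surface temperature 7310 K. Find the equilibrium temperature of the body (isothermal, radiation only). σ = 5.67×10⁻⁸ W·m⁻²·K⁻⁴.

T ≈ 115 K

The star's surface emits σT_*⁴; at distance d the flux is S = σT_*⁴(R_*/d)².
S = 5.67×10⁻⁸·(7310)⁴·(1.04×10⁹/1.45×10¹²)² = 83.29 W/m².
For an isothermal sphere T⁴ = (1−a)S/(4σ) = 1.763×10⁸ K⁴.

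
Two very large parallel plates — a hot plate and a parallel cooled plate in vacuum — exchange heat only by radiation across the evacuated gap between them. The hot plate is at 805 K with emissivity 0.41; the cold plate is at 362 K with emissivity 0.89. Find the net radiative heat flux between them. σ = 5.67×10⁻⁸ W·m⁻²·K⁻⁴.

q ≈ 8910 W/m²

For two infinite grey parallel plates, q = σ(T₁⁴ − T₂⁴)/(1/ε₁ + 1/ε₂ − 1).
T₁⁴ − T₂⁴ = 4.199×10¹¹ − 1.717×10¹⁰ = 4.028×10¹¹ K⁴.
1/ε₁ + 1/ε₂ − 1 = 2.439 + 1.124 − 1 = 2.563.
q = 5.67×10⁻⁸ × 4.028×10¹¹ / 2.563.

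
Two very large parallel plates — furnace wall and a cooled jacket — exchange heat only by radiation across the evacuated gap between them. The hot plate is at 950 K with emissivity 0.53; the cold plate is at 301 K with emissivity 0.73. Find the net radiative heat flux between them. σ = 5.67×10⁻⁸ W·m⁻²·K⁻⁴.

For two infinite grey parallel plates, q = σ(T₁⁴ − T₂⁴)/(1/ε₁ + 1/ε₂ − 1).
T₁⁴ − T₂⁴ = 8.145×10¹¹ − 8.209×10⁹ = 8.063×10¹¹ K⁴.
1/ε₁ + 1/ε₂ − 1 = 1.887 + 1.370 − 1 = 2.257.
q = 5.67×10⁻⁸ × 8.063×10¹¹ / 2.257.

q ≈ 20300 W/m²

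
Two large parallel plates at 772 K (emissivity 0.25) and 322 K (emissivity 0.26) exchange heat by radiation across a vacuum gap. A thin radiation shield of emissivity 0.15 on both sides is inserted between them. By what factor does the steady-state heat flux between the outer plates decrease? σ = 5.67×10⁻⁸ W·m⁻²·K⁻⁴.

factor ≈ 2.80

Without shield: q₀ = σΔ(T⁴)/(1/ε₁+1/ε₂−1) with denominator 6.846.
With shield the two gaps are in series; the resistances add: (1/ε₁+1/ε_s−1)+(1/ε_s+1/ε₂−1) = 9.667+9.513 = 19.18.
Heat-flux ratio q₀/q = 19.18/6.846.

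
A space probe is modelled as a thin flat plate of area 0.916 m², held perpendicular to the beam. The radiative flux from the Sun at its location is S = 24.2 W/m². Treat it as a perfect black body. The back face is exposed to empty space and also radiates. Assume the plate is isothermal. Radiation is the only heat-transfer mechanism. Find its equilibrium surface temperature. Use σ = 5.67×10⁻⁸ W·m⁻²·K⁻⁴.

T ≈ 121 K

At equilibrium, absorbed power = emitted power.
Absorbing cross-section = A = 0.9160 m²; emitting surface = 2A = 1.832 m² (ratio 2).
S·A_cross = εσ·A_surf·T⁴  ⇒  T⁴ = S/(2σ).
T⁴ = 1.00·24.2/(2·5.67×10⁻⁸) = 2.134×10⁸ K⁴.
T = (2.134×10⁸)^(1/4).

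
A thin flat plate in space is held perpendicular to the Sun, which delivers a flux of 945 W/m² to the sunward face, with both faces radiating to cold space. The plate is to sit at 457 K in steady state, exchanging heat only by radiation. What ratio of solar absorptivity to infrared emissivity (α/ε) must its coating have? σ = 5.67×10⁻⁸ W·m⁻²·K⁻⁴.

Balance: αS·A = εσ·2A·T⁴ ⇒ α/ε = 2σT⁴/S.
α/ε = 2·5.67×10⁻⁸·(457)⁴/945 = 2·5.67×10⁻⁸·4.362×10¹⁰/945.

α/ε ≈ 5.23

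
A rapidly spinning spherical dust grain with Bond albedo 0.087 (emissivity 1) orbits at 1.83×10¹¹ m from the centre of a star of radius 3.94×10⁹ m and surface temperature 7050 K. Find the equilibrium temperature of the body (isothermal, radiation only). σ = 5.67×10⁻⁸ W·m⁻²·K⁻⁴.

The star's surface emits σT_*⁴; at distance d the flux is S = σT_*⁴(R_*/d)².
S = 5.67×10⁻⁸·(7050)⁴·(3.94×10⁹/1.83×10¹¹)² = 64930 W/m².
For an isothermal sphere T⁴ = (1−a)S/(4σ) = 2.614×10¹¹ K⁴.

T ≈ 715 K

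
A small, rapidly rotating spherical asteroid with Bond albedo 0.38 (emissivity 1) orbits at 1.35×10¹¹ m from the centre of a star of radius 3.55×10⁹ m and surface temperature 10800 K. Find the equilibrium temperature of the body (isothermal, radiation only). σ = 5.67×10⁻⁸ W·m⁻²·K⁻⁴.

T ≈ 1100 K

The star's surface emits σT_*⁴; at distance d the flux is S = σT_*⁴(R_*/d)².
S = 5.67×10⁻⁸·(10800)⁴·(3.55×10⁹/1.35×10¹¹)² = 5.334×10⁵ W/m².
For an isothermal sphere T⁴ = (1−a)S/(4σ) = 1.458×10¹² K⁴.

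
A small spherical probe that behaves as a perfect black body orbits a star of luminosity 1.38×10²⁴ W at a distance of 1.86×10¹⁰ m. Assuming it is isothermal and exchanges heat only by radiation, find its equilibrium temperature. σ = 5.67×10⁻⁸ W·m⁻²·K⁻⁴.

First find the stellar flux at distance d: S = L/(4πd²) = 1.38×10²⁴/(4π·(1.86×10¹⁰)²) = 317.4 W/m².
For an isothermal sphere, absorbed (1−a)S·πr² = emitted σ·4πr²·T⁴, so T⁴ = (1−a)S/(4σ).
T⁴ = 1.00·317.4/(4·5.67×10⁻⁸) = 1.400×10⁹ K⁴.

T ≈ 193 K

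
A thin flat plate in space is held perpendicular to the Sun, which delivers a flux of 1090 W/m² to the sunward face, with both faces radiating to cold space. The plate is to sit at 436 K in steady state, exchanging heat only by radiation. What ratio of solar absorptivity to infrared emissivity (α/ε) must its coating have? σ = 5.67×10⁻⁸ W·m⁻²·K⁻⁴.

α/ε ≈ 3.76

Balance: αS·A = εσ·2A·T⁴ ⇒ α/ε = 2σT⁴/S.
α/ε = 2·5.67×10⁻⁸·(436)⁴/1090 = 2·5.67×10⁻⁸·3.614×10¹⁰/1090.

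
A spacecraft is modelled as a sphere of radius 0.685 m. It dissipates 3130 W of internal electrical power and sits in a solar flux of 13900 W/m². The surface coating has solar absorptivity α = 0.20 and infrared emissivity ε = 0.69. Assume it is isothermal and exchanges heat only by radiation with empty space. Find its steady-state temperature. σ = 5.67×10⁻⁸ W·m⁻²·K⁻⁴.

T ≈ 421 K

At steady state, absorbed solar power + internal power = radiated power.
Absorbed: α·S·A_cross = 0.20·13900·1.474 = 4098 W (cross-section πr²).
Total input = 4098 + 3130 = 7228 W.
Radiated: εσ·A_surf·T⁴ with A_surf = 4πr² = 5.896 m².
T⁴ = 7228/(0.69·5.67×10⁻⁸·5.896) = 3.133×10¹⁰ K⁴.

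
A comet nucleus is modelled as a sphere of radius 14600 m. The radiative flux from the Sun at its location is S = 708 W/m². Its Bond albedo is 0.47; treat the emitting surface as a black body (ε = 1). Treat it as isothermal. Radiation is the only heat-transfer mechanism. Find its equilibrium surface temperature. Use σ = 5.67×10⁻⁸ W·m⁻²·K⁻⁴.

At equilibrium, absorbed power = emitted power.
Absorbing cross-section = πr² = 6.697×10⁸ m²; emitting surface = 4πr² = 2.679×10⁹ m² (ratio 4).
(1−a)S·A_cross = εσ·A_surf·T⁴  ⇒  T⁴ = (1−a)S/(4σ).
T⁴ = 0.530·708/(4·5.67×10⁻⁸) = 1.654×10⁹ K⁴.
T = (1.654×10⁹)^(1/4).

T ≈ 202 K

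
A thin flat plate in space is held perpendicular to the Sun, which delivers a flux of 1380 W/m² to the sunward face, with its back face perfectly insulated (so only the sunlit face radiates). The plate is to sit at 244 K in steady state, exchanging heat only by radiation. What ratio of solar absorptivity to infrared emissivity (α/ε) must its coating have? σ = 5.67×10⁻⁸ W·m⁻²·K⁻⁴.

Balance: αS·A = εσ·1A·T⁴ ⇒ α/ε = σT⁴/S.
α/ε = 5.67×10⁻⁸·(244)⁴/1380 = 5.67×10⁻⁸·3.545×10⁹/1380.

α/ε ≈ 0.146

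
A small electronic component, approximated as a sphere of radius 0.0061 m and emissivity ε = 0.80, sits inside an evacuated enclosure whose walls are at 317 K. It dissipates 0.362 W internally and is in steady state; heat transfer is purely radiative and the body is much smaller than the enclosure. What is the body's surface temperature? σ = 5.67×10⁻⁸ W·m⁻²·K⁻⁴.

T ≈ 406 K

For a small grey body in a large enclosure, net radiated power = εσA(T⁴ − T_w⁴).
Steady state: P = εσA(T⁴ − T_w⁴) with A = 4πr² = 4.676×10⁻⁴ m².
T⁴ = P/(εσA) + T_w⁴ = 0.362/(0.80·5.67×10⁻⁸·4.676×10⁻⁴) + (317)⁴
    = 1.707×10¹⁰ + 1.010×10¹⁰ = 2.717×10¹⁰ K⁴.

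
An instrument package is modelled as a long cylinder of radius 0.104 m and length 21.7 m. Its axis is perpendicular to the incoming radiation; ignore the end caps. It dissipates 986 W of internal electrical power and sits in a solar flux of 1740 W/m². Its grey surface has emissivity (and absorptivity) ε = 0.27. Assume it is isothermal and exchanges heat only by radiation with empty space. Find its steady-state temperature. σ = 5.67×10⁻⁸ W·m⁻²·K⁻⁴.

T ≈ 346 K

At steady state, absorbed solar power + internal power = radiated power.
Absorbed: α·S·A_cross = 0.27·1740·4.514 = 2120 W (cross-section 2rL).
Total input = 2120 + 986 = 3106 W.
Radiated: εσ·A_surf·T⁴ with A_surf = 2πrL = 14.18 m².
T⁴ = 3106/(0.27·5.67×10⁻⁸·14.18) = 1.431×10¹⁰ K⁴.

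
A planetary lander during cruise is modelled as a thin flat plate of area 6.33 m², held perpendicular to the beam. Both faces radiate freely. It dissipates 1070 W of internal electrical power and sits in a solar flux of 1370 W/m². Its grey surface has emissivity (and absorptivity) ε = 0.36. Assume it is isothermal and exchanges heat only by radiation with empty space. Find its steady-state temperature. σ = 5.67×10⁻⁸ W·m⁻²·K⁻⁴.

T ≈ 357 K

At steady state, absorbed solar power + internal power = radiated power.
Absorbed: α·S·A_cross = 0.36·1370·6.330 = 3122 W (cross-section A).
Total input = 3122 + 1070 = 4192 W.
Radiated: εσ·A_surf·T⁴ with A_surf = 2A = 12.66 m².
T⁴ = 4192/(0.36·5.67×10⁻⁸·12.66) = 1.622×10¹⁰ K⁴.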